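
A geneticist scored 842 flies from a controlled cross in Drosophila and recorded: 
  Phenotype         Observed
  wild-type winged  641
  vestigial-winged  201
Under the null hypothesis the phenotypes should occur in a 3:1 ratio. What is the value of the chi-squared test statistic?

The 3:1 ratio has 4 parts, so with N = 842 the expected counts are:
  wild-type winged: 842 × 3/4 = 631.5
  vestigial-winged: 842 × 1/4 = 210.5
χ² = Σ (O − E)² / E
  wild-type winged: (641 − 631.5)² / 631.5 = 0.1429
  vestigial-winged: (201 − 210.5)² / 210.5 = 0.4287
χ² = 0.1429 + 0.4287 = 0.5716 ≈ 0.572

0.572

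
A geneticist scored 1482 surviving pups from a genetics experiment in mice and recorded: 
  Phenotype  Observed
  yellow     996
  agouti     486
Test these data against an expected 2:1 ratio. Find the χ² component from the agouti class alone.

Total ratio parts = 3. Expected numbers out of 1482:
  yellow: 1482 × 2/3 = 988
  agouti: 1482 × 1/3 = 494
Contribution of agouti: (486 − 494)² / 494 = 0.1296

0.130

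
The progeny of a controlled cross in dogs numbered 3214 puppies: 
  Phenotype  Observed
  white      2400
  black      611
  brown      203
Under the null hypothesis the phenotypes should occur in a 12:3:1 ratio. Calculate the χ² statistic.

0.185

Expected counts for N = 3214 under a 12:3:1 ratio (total parts = 16):
  white: 3214 × 12/16 = 2410.5
  black: 3214 × 3/16 = 602.625
  brown: 3214 × 1/16 = 200.875
χ² = Σ (O − E)² / E
  white: (2400 − 2410.5)² / 2410.5 = 0.0457
  black: (611 − 602.625)² / 602.625 = 0.1164
  brown: (203 − 200.875)² / 200.875 = 0.0225
χ² = 0.0457 + 0.1164 + 0.0225 = 0.1846 ≈ 0.185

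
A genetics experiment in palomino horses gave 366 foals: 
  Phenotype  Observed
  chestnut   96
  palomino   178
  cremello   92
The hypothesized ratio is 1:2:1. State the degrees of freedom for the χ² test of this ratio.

2

A goodness-of-fit test with 3 phenotype classes has df = 3 − 1 = 2.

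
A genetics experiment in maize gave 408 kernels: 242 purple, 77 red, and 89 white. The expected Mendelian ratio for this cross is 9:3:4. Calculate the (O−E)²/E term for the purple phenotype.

0.681

Total ratio parts = 16. Expected numbers out of 408:
  purple: 408 × 9/16 = 229.5
  red: 408 × 3/16 = 76.5
  white: 408 × 4/16 = 102
Contribution of purple: (242 − 229.5)² / 229.5 = 0.6808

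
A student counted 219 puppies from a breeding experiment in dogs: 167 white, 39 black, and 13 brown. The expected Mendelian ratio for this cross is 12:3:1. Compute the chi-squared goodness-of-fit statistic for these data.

The 12:3:1 ratio has 16 parts, so with N = 219 the expected counts are:
  white: 219 × 12/16 = 164.25
  black: 219 × 3/16 = 41.0625
  brown: 219 × 1/16 = 13.6875
χ² = Σ (O − E)² / E
  white: (167 − 164.25)² / 164.25 = 0.0460
  black: (39 − 41.0625)² / 41.0625 = 0.1036
  brown: (13 − 13.6875)² / 13.6875 = 0.0345
χ² = 0.0460 + 0.1036 + 0.0345 = 0.1841 ≈ 0.184

0.184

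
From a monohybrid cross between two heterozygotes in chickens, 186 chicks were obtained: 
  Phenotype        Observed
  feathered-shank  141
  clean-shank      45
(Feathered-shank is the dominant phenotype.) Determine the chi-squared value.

For a monohybrid cross between heterozygotes with complete dominance, the expected phenotypic ratio is 3:1.
Total ratio parts = 4. Expected numbers out of 186:
  feathered-shank: 186 × 3/4 = 139.5
  clean-shank: 186 × 1/4 = 46.5
χ² = Σ (O − E)² / E
  feathered-shank: (141 − 139.5)² / 139.5 = 0.0161
  clean-shank: (45 − 46.5)² / 46.5 = 0.0484
χ² = 0.0161 + 0.0484 = 0.0645 ≈ 0.065

0.065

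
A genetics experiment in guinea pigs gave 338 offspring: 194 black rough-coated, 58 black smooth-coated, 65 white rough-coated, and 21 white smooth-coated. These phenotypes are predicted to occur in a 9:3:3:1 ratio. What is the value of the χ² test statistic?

Expected counts for N = 338 under a 9:3:3:1 ratio (total parts = 16):
  black rough-coated: 338 × 9/16 = 190.125
  black smooth-coated: 338 × 3/16 = 63.375
  white rough-coated: 338 × 3/16 = 63.375
  white smooth-coated: 338 × 1/16 = 21.125
χ² = Σ (O − E)² / E
  black rough-coated: (194 − 190.125)² / 190.125 = 0.0790
  black smooth-coated: (58 − 63.375)² / 63.375 = 0.4559
  white rough-coated: (65 − 63.375)² / 63.375 = 0.0417
  white smooth-coated: (21 − 21.125)² / 21.125 = 0.0007
χ² = 0.0790 + 0.4559 + 0.0417 + 0.0007 = 0.5773 ≈ 0.577

0.577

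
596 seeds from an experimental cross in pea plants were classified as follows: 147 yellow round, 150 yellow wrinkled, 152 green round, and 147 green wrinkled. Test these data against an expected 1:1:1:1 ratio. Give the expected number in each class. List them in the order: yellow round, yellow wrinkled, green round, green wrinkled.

Under the 1:1:1:1 hypothesis (Σ ratio = 4, N = 596):
  yellow round: 596 × 1/4 = 149
  yellow wrinkled: 596 × 1/4 = 149
  green round: 596 × 1/4 = 149
  green wrinkled: 596 × 1/4 = 149

149, 149, 149, 149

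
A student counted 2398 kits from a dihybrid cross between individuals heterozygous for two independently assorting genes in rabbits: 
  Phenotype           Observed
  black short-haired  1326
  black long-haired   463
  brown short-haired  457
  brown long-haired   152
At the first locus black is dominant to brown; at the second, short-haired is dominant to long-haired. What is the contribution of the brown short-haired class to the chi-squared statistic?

A dihybrid F₂ with independent assortment and complete dominance at both loci gives a 9:3:3:1 phenotypic ratio.
The 9:3:3:1 ratio has 16 parts, so with N = 2398 the expected counts are:
  black short-haired: 2398 × 9/16 = 1348.875
  black long-haired: 2398 × 3/16 = 449.625
  brown short-haired: 2398 × 3/16 = 449.625
  brown long-haired: 2398 × 1/16 = 149.875
Contribution of brown short-haired: (457 − 449.625)² / 449.625 = 0.1210

0.121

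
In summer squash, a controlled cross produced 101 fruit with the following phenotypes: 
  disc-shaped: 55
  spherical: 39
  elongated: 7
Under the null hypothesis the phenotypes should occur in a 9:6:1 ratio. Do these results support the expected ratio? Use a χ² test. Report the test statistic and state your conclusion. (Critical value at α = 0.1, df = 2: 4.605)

0.166; consistent

Total ratio parts = 16. Expected numbers out of 101:
  disc-shaped: 101 × 9/16 = 56.8125
  spherical: 101 × 6/16 = 37.875
  elongated: 101 × 1/16 = 6.3125
χ² = Σ (O − E)² / E
  disc-shaped: (55 − 56.8125)² / 56.8125 = 0.0578
  spherical: (39 − 37.875)² / 37.875 = 0.0334
  elongated: (7 − 6.3125)² / 6.3125 = 0.0749
χ² = 0.0578 + 0.0334 + 0.0749 = 0.1661 ≈ 0.166
Degrees of freedom = 3 − 1 = 2; critical value at α = 0.1 is 4.605.
Since 0.166 < 4.605, we fail to reject the null hypothesis — the data are consistent with the 9:6:1 ratio.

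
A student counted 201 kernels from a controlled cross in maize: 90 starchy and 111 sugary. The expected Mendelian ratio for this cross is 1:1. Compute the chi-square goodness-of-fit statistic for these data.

Under the 1:1 hypothesis (Σ ratio = 2, N = 201):
  starchy: 201 × 1/2 = 100.5
  sugary: 201 × 1/2 = 100.5
χ² = Σ (O − E)² / E
  starchy: (90 − 100.5)² / 100.5 = 1.0970
  sugary: (111 − 100.5)² / 100.5 = 1.0970
χ² = 1.0970 + 1.0970 = 2.194

2.194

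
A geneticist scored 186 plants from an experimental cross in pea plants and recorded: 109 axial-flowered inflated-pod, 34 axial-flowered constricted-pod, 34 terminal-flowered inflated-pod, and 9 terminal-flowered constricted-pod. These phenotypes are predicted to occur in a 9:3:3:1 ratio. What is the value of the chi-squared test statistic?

Under the 9:3:3:1 hypothesis (Σ ratio = 16, N = 186):
  axial-flowered inflated-pod: 186 × 9/16 = 104.625
  axial-flowered constricted-pod: 186 × 3/16 = 34.875
  terminal-flowered inflated-pod: 186 × 3/16 = 34.875
  terminal-flowered constricted-pod: 186 × 1/16 = 11.625
χ² = Σ (O − E)² / E
  axial-flowered inflated-pod: (109 − 104.625)² / 104.625 = 0.1829
  axial-flowered constricted-pod: (34 − 34.875)² / 34.875 = 0.0220
  terminal-flowered inflated-pod: (34 − 34.875)² / 34.875 = 0.0220
  terminal-flowered constricted-pod: (9 − 11.625)² / 11.625 = 0.5927
χ² = 0.1829 + 0.0220 + 0.0220 + 0.5927 = 0.8196 ≈ 0.820

0.820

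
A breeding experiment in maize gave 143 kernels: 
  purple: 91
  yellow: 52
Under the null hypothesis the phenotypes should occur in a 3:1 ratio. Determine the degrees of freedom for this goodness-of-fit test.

1

A goodness-of-fit test with 2 phenotype classes has df = 2 − 1 = 1.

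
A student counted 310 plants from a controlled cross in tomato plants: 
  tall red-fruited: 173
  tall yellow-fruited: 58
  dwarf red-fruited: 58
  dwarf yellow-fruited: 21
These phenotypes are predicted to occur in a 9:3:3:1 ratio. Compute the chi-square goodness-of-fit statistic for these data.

Total ratio parts = 16. Expected numbers out of 310:
  tall red-fruited: 310 × 9/16 = 174.375
  tall yellow-fruited: 310 × 3/16 = 58.125
  dwarf red-fruited: 310 × 3/16 = 58.125
  dwarf yellow-fruited: 310 × 1/16 = 19.375
χ² = Σ (O − E)² / E
  tall red-fruited: (173 − 174.375)² / 174.375 = 0.0108
  tall yellow-fruited: (58 − 58.125)² / 58.125 = 0.0003
  dwarf red-fruited: (58 − 58.125)² / 58.125 = 0.0003
  dwarf yellow-fruited: (21 − 19.375)² / 19.375 = 0.1363
χ² = 0.0108 + 0.0003 + 0.0003 + 0.1363 = 0.1477 ≈ 0.148

0.148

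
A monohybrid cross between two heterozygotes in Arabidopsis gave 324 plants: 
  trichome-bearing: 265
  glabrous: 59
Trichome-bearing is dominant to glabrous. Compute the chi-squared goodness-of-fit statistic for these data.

For a monohybrid cross between heterozygotes with complete dominance, the expected phenotypic ratio is 3:1.
Total ratio parts = 4. Expected numbers out of 324:
  trichome-bearing: 324 × 3/4 = 243
  glabrous: 324 × 1/4 = 81
χ² = Σ (O − E)² / E
  trichome-bearing: (265 − 243)² / 243 = 1.9918
  glabrous: (59 − 81)² / 81 = 5.9753
χ² = 1.9918 + 5.9753 = 7.9671 ≈ 7.967

7.967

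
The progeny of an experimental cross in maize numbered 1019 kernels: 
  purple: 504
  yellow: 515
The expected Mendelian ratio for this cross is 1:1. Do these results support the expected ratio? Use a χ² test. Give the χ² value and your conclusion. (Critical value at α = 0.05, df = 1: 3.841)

0.119; consistent

The 1:1 ratio has 2 parts, so with N = 1019 the expected counts are:
  purple: 1019 × 1/2 = 509.5
  yellow: 1019 × 1/2 = 509.5
χ² = Σ (O − E)² / E
  purple: (504 − 509.5)² / 509.5 = 0.0594
  yellow: (515 − 509.5)² / 509.5 = 0.0594
χ² = 0.0594 + 0.0594 = 0.1188 ≈ 0.119
Degrees of freedom = 2 − 1 = 1; critical value at α = 0.05 is 3.841.
Since 0.119 < 3.841, we fail to reject the null hypothesis — the data are consistent with the 1:1 ratio.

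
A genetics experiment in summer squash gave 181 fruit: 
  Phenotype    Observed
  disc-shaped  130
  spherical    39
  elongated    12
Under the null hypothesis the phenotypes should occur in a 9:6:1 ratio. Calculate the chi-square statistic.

Expected counts for N = 181 under a 9:6:1 ratio (total parts = 16):
  disc-shaped: 181 × 9/16 = 101.8125
  spherical: 181 × 6/16 = 67.875
  elongated: 181 × 1/16 = 11.3125
χ² = Σ (O − E)² / E
  disc-shaped: (130 − 101.8125)² / 101.8125 = 7.8039
  spherical: (39 − 67.875)² / 67.875 = 12.2838
  elongated: (12 − 11.3125)² / 11.3125 = 0.0418
χ² = 7.8039 + 12.2838 + 0.0418 = 20.1295 ≈ 20.130

20.130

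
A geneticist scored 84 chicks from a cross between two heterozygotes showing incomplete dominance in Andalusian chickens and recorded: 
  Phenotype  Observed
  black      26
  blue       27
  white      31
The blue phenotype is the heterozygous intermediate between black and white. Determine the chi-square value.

With incomplete dominance, a heterozygote × heterozygote cross gives a 1:2:1 phenotypic ratio.
The 1:2:1 ratio has 4 parts, so with N = 84 the expected counts are:
  black: 84 × 1/4 = 21
  blue: 84 × 2/4 = 42
  white: 84 × 1/4 = 21
χ² = Σ (O − E)² / E
  black: (26 − 21)² / 21 = 1.1905
  blue: (27 − 42)² / 42 = 5.3571
  white: (31 − 21)² / 21 = 4.7619
χ² = 1.1905 + 5.3571 + 4.7619 = 11.3095 ≈ 11.310

11.310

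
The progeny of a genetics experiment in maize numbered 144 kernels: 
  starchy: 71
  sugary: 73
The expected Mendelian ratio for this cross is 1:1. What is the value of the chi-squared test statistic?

0.028

Under the 1:1 hypothesis (Σ ratio = 2, N = 144):
  starchy: 144 × 1/2 = 72
  sugary: 144 × 1/2 = 72
χ² = Σ (O − E)² / E
  starchy: (71 − 72)² / 72 = 0.0139
  sugary: (73 − 72)² / 72 = 0.0139
χ² = 0.0139 + 0.0139 = 0.0278 ≈ 0.028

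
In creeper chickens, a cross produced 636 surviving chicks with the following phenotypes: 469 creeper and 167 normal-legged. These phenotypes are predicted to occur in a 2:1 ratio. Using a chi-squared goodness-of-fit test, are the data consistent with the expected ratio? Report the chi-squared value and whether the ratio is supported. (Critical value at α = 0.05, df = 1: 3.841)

14.328; not consistent

The 2:1 ratio has 3 parts, so with N = 636 the expected counts are:
  creeper: 636 × 2/3 = 424
  normal-legged: 636 × 1/3 = 212
χ² = Σ (O − E)² / E
  creeper: (469 − 424)² / 424 = 4.7759
  normal-legged: (167 − 212)² / 212 = 9.5519
χ² = 4.7759 + 9.5519 = 14.3278 ≈ 14.328
Degrees of freedom = 2 − 1 = 1; critical value at α = 0.05 is 3.841.
Since 14.328 > 3.841, we reject the null hypothesis — the data do not fit the 2:1 ratio.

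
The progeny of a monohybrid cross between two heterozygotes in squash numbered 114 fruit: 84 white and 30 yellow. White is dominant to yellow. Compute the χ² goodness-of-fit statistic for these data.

0.105

For a monohybrid cross between heterozygotes with complete dominance, the expected phenotypic ratio is 3:1.
Total ratio parts = 4. Expected numbers out of 114:
  white: 114 × 3/4 = 85.5
  yellow: 114 × 1/4 = 28.5
χ² = Σ (O − E)² / E
  white: (84 − 85.5)² / 85.5 = 0.0263
  yellow: (30 − 28.5)² / 28.5 = 0.0789
χ² = 0.0263 + 0.0789 = 0.1052 ≈ 0.105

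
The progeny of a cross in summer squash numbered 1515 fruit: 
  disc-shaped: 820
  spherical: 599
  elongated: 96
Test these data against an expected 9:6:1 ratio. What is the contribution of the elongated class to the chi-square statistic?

0.018

The 9:6:1 ratio has 16 parts, so with N = 1515 the expected counts are:
  disc-shaped: 1515 × 9/16 = 852.1875
  spherical: 1515 × 6/16 = 568.125
  elongated: 1515 × 1/16 = 94.6875
Contribution of elongated: (96 − 94.6875)² / 94.6875 = 0.0182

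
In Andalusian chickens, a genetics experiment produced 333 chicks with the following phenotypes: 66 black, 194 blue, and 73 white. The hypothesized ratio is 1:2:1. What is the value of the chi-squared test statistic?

Under the 1:2:1 hypothesis (Σ ratio = 4, N = 333):
  black: 333 × 1/4 = 83.25
  blue: 333 × 2/4 = 166.5
  white: 333 × 1/4 = 83.25
χ² = Σ (O − E)² / E
  black: (66 − 83.25)² / 83.25 = 3.5743
  blue: (194 − 166.5)² / 166.5 = 4.5420
  white: (73 − 83.25)² / 83.25 = 1.2620
χ² = 3.5743 + 4.5420 + 1.2620 = 9.3783 ≈ 9.378

9.378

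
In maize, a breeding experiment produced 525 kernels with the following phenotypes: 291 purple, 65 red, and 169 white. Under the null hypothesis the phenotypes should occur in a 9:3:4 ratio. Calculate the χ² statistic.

22.279

The 9:3:4 ratio has 16 parts, so with N = 525 the expected counts are:
  purple: 525 × 9/16 = 295.3125
  red: 525 × 3/16 = 98.4375
  white: 525 × 4/16 = 131.25
χ² = Σ (O − E)² / E
  purple: (291 − 295.3125)² / 295.3125 = 0.0630
  red: (65 − 98.4375)² / 98.4375 = 11.3581
  white: (169 − 131.25)² / 131.25 = 10.8576
χ² = 0.0630 + 11.3581 + 10.8576 = 22.2787 ≈ 22.279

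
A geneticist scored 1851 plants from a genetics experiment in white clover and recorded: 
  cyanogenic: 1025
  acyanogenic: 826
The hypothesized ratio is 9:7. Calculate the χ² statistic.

Under the 9:7 hypothesis (Σ ratio = 16, N = 1851):
  cyanogenic: 1851 × 9/16 = 1041.1875
  acyanogenic: 1851 × 7/16 = 809.8125
χ² = Σ (O − E)² / E
  cyanogenic: (1025 − 1041.1875)² / 1041.1875 = 0.2517
  acyanogenic: (826 − 809.8125)² / 809.8125 = 0.3236
χ² = 0.2517 + 0.3236 = 0.5753 ≈ 0.575

0.575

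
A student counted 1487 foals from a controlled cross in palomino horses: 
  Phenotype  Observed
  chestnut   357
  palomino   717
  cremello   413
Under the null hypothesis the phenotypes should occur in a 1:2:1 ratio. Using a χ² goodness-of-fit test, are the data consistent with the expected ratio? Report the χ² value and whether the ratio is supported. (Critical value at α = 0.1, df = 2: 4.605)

6.107; not consistent

The 1:2:1 ratio has 4 parts, so with N = 1487 the expected counts are:
  chestnut: 1487 × 1/4 = 371.75
  palomino: 1487 × 2/4 = 743.5
  cremello: 1487 × 1/4 = 371.75
χ² = Σ (O − E)² / E
  chestnut: (357 − 371.75)² / 371.75 = 0.5852
  palomino: (717 − 743.5)² / 743.5 = 0.9445
  cremello: (413 − 371.75)² / 371.75 = 4.5772
χ² = 0.5852 + 0.9445 + 4.5772 = 6.1069 ≈ 6.107
Degrees of freedom = 3 − 1 = 2; critical value at α = 0.1 is 4.605.
Since 6.107 > 4.605, we reject the null hypothesis — the data do not fit the 1:2:1 ratio.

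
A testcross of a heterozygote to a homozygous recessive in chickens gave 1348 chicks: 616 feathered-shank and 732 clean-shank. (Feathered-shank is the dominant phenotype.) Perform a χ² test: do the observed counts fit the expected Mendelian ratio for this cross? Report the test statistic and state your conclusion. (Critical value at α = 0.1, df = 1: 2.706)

A testcross of a heterozygote (Aa × aa) gives a 1:1 phenotypic ratio.
The 1:1 ratio has 2 parts, so with N = 1348 the expected counts are:
  feathered-shank: 1348 × 1/2 = 674
  clean-shank: 1348 × 1/2 = 674
χ² = Σ (O − E)² / E
  feathered-shank: (616 − 674)² / 674 = 4.9911
  clean-shank: (732 − 674)² / 674 = 4.9911
χ² = 4.9911 + 4.9911 = 9.9822 ≈ 9.982
Degrees of freedom = 2 − 1 = 1; critical value at α = 0.1 is 2.706.
Since 9.982 > 2.706, we reject the null hypothesis — the data do not fit the 1:1 ratio.

9.982; not consistent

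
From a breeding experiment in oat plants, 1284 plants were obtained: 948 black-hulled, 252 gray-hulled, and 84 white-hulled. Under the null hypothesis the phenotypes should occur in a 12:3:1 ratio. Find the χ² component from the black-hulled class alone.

0.234

Under the 12:3:1 hypothesis (Σ ratio = 16, N = 1284):
  black-hulled: 1284 × 12/16 = 963
  gray-hulled: 1284 × 3/16 = 240.75
  white-hulled: 1284 × 1/16 = 80.25
Contribution of black-hulled: (948 − 963)² / 963 = 0.2336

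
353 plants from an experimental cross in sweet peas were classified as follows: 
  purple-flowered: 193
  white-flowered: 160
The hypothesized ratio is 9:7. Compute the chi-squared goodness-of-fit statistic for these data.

0.356

The 9:7 ratio has 16 parts, so with N = 353 the expected counts are:
  purple-flowered: 353 × 9/16 = 198.5625
  white-flowered: 353 × 7/16 = 154.4375
χ² = Σ (O − E)² / E
  purple-flowered: (193 − 198.5625)² / 198.5625 = 0.1558
  white-flowered: (160 − 154.4375)² / 154.4375 = 0.2003
χ² = 0.1558 + 0.2003 = 0.3561 ≈ 0.356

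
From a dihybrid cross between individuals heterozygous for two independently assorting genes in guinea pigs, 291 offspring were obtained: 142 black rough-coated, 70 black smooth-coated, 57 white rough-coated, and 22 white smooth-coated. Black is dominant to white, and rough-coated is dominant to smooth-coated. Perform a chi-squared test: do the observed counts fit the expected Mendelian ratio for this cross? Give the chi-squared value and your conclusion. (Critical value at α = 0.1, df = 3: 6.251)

8.149; not consistent

A dihybrid F₂ with independent assortment and complete dominance at both loci gives a 9:3:3:1 phenotypic ratio.
Under the 9:3:3:1 hypothesis (Σ ratio = 16, N = 291):
  black rough-coated: 291 × 9/16 = 163.6875
  black smooth-coated: 291 × 3/16 = 54.5625
  white rough-coated: 291 × 3/16 = 54.5625
  white smooth-coated: 291 × 1/16 = 18.1875
χ² = Σ (O − E)² / E
  black rough-coated: (142 − 163.6875)² / 163.6875 = 2.8734
  black smooth-coated: (70 − 54.5625)² / 54.5625 = 4.3678
  white rough-coated: (57 − 54.5625)² / 54.5625 = 0.1089
  white smooth-coated: (22 − 18.1875)² / 18.1875 = 0.7992
χ² = 2.8734 + 4.3678 + 0.1089 + 0.7992 = 8.1493 ≈ 8.149
Degrees of freedom = 4 − 1 = 3; critical value at α = 0.1 is 6.251.
Since 8.149 > 6.251, we reject the null hypothesis — the data do not fit the 9:3:3:1 ratio.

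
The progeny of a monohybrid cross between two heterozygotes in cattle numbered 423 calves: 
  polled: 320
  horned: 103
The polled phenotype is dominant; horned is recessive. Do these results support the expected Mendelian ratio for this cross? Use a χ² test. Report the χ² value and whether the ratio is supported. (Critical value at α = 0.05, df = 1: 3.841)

0.095; consistent

For a monohybrid cross between heterozygotes with complete dominance, the expected phenotypic ratio is 3:1.
Total ratio parts = 4. Expected numbers out of 423:
  polled: 423 × 3/4 = 317.25
  horned: 423 × 1/4 = 105.75
χ² = Σ (O − E)² / E
  polled: (320 − 317.25)² / 317.25 = 0.0238
  horned: (103 − 105.75)² / 105.75 = 0.0715
χ² = 0.0238 + 0.0715 = 0.0953 ≈ 0.095
Degrees of freedom = 2 − 1 = 1; critical value at α = 0.05 is 3.841.
Since 0.095 < 3.841, we fail to reject the null hypothesis — the data are consistent with the 3:1 ratio.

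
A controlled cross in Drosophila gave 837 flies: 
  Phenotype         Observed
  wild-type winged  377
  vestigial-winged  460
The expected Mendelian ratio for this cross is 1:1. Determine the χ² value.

Under the 1:1 hypothesis (Σ ratio = 2, N = 837):
  wild-type winged: 837 × 1/2 = 418.5
  vestigial-winged: 837 × 1/2 = 418.5
χ² = Σ (O − E)² / E
  wild-type winged: (377 − 418.5)² / 418.5 = 4.1153
  vestigial-winged: (460 − 418.5)² / 418.5 = 4.1153
χ² = 4.1153 + 4.1153 = 8.2306 ≈ 8.231

8.231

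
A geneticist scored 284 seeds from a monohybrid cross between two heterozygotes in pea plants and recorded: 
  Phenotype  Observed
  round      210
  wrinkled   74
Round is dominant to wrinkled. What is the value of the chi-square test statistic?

0.169

For a monohybrid cross between heterozygotes with complete dominance, the expected phenotypic ratio is 3:1.
Total ratio parts = 4. Expected numbers out of 284:
  round: 284 × 3/4 = 213
  wrinkled: 284 × 1/4 = 71
χ² = Σ (O − E)² / E
  round: (210 − 213)² / 213 = 0.0423
  wrinkled: (74 − 71)² / 71 = 0.1268
χ² = 0.0423 + 0.1268 = 0.1691 ≈ 0.169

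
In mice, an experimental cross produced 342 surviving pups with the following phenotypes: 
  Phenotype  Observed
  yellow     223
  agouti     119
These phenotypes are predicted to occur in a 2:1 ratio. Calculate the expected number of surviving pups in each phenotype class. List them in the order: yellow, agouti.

228, 114

Under the 2:1 hypothesis (Σ ratio = 3, N = 342):
  yellow: 342 × 2/3 = 228
  agouti: 342 × 1/3 = 114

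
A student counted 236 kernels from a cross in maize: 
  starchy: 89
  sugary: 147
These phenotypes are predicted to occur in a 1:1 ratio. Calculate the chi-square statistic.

14.254

Under the 1:1 hypothesis (Σ ratio = 2, N = 236):
  starchy: 236 × 1/2 = 118
  sugary: 236 × 1/2 = 118
χ² = Σ (O − E)² / E
  starchy: (89 − 118)² / 118 = 7.1271
  sugary: (147 − 118)² / 118 = 7.1271
χ² = 7.1271 + 7.1271 = 14.2542 ≈ 14.254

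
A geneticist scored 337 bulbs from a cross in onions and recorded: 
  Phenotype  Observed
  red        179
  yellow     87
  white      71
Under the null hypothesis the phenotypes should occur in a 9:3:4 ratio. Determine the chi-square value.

11.646

Under the 9:3:4 hypothesis (Σ ratio = 16, N = 337):
  red: 337 × 9/16 = 189.5625
  yellow: 337 × 3/16 = 63.1875
  white: 337 × 4/16 = 84.25
χ² = Σ (O − E)² / E
  red: (179 − 189.5625)² / 189.5625 = 0.5885
  yellow: (87 − 63.1875)² / 63.1875 = 8.9739
  white: (71 − 84.25)² / 84.25 = 2.0838
χ² = 0.5885 + 8.9739 + 2.0838 = 11.6462 ≈ 11.646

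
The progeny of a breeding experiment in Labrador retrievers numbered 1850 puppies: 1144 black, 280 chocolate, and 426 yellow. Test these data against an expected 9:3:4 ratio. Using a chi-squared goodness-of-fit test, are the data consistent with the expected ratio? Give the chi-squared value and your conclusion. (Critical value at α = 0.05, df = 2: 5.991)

The 9:3:4 ratio has 16 parts, so with N = 1850 the expected counts are:
  black: 1850 × 9/16 = 1040.625
  chocolate: 1850 × 3/16 = 346.875
  yellow: 1850 × 4/16 = 462.5
χ² = Σ (O − E)² / E
  black: (1144 − 1040.625)² / 1040.625 = 10.2692
  chocolate: (280 − 346.875)² / 346.875 = 12.8930
  yellow: (426 − 462.5)² / 462.5 = 2.8805
χ² = 10.2692 + 12.8930 + 2.8805 = 26.0427 ≈ 26.043
Degrees of freedom = 3 − 1 = 2; critical value at α = 0.05 is 5.991.
Since 26.043 > 5.991, we reject the null hypothesis — the data do not fit the 9:3:4 ratio.

26.043; not consistent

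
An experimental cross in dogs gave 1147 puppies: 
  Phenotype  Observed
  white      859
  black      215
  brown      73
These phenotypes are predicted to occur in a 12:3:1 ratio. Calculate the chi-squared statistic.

0.026

Expected counts for N = 1147 under a 12:3:1 ratio (total parts = 16):
  white: 1147 × 12/16 = 860.25
  black: 1147 × 3/16 = 215.0625
  brown: 1147 × 1/16 = 71.6875
χ² = Σ (O − E)² / E
  white: (859 − 860.25)² / 860.25 = 0.0018
  black: (215 − 215.0625)² / 215.0625 = 0.0000
  brown: (73 − 71.6875)² / 71.6875 = 0.0240
χ² = 0.0018 + 0.0000 + 0.0240 = 0.0258 ≈ 0.026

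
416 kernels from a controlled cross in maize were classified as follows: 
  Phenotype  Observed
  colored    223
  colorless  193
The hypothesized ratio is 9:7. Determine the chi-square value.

Under the 9:7 hypothesis (Σ ratio = 16, N = 416):
  colored: 416 × 9/16 = 234
  colorless: 416 × 7/16 = 182
χ² = Σ (O − E)² / E
  colored: (223 − 234)² / 234 = 0.5171
  colorless: (193 − 182)² / 182 = 0.6648
χ² = 0.5171 + 0.6648 = 1.1819 ≈ 1.182

1.182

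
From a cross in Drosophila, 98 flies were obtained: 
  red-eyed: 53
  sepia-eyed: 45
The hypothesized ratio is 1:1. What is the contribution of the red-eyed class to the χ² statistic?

0.327

Total ratio parts = 2. Expected numbers out of 98:
  red-eyed: 98 × 1/2 = 49
  sepia-eyed: 98 × 1/2 = 49
Contribution of red-eyed: (53 − 49)² / 49 = 0.3265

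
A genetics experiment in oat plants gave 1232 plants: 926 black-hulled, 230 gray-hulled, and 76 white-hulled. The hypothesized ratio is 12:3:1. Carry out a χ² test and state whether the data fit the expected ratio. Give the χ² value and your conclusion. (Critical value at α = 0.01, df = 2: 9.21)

0.022; consistent

Total ratio parts = 16. Expected numbers out of 1232:
  black-hulled: 1232 × 12/16 = 924
  gray-hulled: 1232 × 3/16 = 231
  white-hulled: 1232 × 1/16 = 77
χ² = Σ (O − E)² / E
  black-hulled: (926 − 924)² / 924 = 0.0043
  gray-hulled: (230 − 231)² / 231 = 0.0043
  white-hulled: (76 − 77)² / 77 = 0.0130
χ² = 0.0043 + 0.0043 + 0.0130 = 0.0216 ≈ 0.022
Degrees of freedom = 3 − 1 = 2; critical value at α = 0.01 is 9.21.
Since 0.022 < 9.21, we fail to reject the null hypothesis — the data are consistent with the 12:3:1 ratio.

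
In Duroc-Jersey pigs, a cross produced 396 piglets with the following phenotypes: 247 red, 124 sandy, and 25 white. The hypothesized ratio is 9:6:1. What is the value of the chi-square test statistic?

6.685

The 9:6:1 ratio has 16 parts, so with N = 396 the expected counts are:
  red: 396 × 9/16 = 222.75
  sandy: 396 × 6/16 = 148.5
  white: 396 × 1/16 = 24.75
χ² = Σ (O − E)² / E
  red: (247 − 222.75)² / 222.75 = 2.6400
  sandy: (124 − 148.5)² / 148.5 = 4.0421
  white: (25 − 24.75)² / 24.75 = 0.0025
χ² = 2.6400 + 4.0421 + 0.0025 = 6.6846 ≈ 6.685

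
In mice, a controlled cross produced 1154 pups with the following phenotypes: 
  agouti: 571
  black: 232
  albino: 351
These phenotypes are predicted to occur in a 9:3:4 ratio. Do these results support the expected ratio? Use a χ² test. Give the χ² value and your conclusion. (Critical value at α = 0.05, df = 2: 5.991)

Total ratio parts = 16. Expected numbers out of 1154:
  agouti: 1154 × 9/16 = 649.125
  black: 1154 × 3/16 = 216.375
  albino: 1154 × 4/16 = 288.5
χ² = Σ (O − E)² / E
  agouti: (571 − 649.125)² / 649.125 = 9.4027
  black: (232 − 216.375)² / 216.375 = 1.1283
  albino: (351 − 288.5)² / 288.5 = 13.5399
χ² = 9.4027 + 1.1283 + 13.5399 = 24.0709 ≈ 24.071
Degrees of freedom = 3 − 1 = 2; critical value at α = 0.05 is 5.991.
Since 24.071 > 5.991, we reject the null hypothesis — the data do not fit the 9:3:4 ratio.

24.071; not consistent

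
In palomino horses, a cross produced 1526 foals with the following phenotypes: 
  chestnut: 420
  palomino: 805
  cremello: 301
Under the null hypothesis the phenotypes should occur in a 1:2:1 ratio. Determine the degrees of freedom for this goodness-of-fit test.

A goodness-of-fit test with 3 phenotype classes has df = 3 − 1 = 2.

2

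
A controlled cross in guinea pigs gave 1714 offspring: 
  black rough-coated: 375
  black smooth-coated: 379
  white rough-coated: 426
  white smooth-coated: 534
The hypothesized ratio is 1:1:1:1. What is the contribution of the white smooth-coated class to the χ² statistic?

25.975

Expected counts for N = 1714 under a 1:1:1:1 ratio (total parts = 4):
  black rough-coated: 1714 × 1/4 = 428.5
  black smooth-coated: 1714 × 1/4 = 428.5
  white rough-coated: 1714 × 1/4 = 428.5
  white smooth-coated: 1714 × 1/4 = 428.5
Contribution of white smooth-coated: (534 − 428.5)² / 428.5 = 25.9749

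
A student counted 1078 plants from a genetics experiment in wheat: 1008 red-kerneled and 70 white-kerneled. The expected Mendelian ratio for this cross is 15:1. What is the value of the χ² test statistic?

0.109

Total ratio parts = 16. Expected numbers out of 1078:
  red-kerneled: 1078 × 15/16 = 1010.625
  white-kerneled: 1078 × 1/16 = 67.375
χ² = Σ (O − E)² / E
  red-kerneled: (1008 − 1010.625)² / 1010.625 = 0.0068
  white-kerneled: (70 − 67.375)² / 67.375 = 0.1023
χ² = 0.0068 + 0.1023 = 0.1091 ≈ 0.109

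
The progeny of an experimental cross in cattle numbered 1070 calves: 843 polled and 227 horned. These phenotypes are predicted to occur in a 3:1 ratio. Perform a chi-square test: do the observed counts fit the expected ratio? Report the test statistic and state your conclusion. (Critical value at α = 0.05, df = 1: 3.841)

8.176; not consistent

Total ratio parts = 4. Expected numbers out of 1070:
  polled: 1070 × 3/4 = 802.5
  horned: 1070 × 1/4 = 267.5
χ² = Σ (O − E)² / E
  polled: (843 − 802.5)² / 802.5 = 2.0439
  horned: (227 − 267.5)² / 267.5 = 6.1318
χ² = 2.0439 + 6.1318 = 8.1757 ≈ 8.176
Degrees of freedom = 2 − 1 = 1; critical value at α = 0.05 is 3.841.
Since 8.176 > 3.841, we reject the null hypothesis — the data do not fit the 3:1 ratio.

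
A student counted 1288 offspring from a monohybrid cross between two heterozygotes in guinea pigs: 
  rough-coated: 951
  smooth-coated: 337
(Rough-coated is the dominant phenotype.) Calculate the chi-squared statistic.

0.932

For a monohybrid cross between heterozygotes with complete dominance, the expected phenotypic ratio is 3:1.
Total ratio parts = 4. Expected numbers out of 1288:
  rough-coated: 1288 × 3/4 = 966
  smooth-coated: 1288 × 1/4 = 322
χ² = Σ (O − E)² / E
  rough-coated: (951 − 966)² / 966 = 0.2329
  smooth-coated: (337 − 322)² / 322 = 0.6988
χ² = 0.2329 + 0.6988 = 0.9317 ≈ 0.932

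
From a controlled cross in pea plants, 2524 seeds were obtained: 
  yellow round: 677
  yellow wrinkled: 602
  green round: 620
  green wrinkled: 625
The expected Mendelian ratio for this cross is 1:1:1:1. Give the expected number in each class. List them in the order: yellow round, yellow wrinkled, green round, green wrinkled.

Expected counts for N = 2524 under a 1:1:1:1 ratio (total parts = 4):
  yellow round: 2524 × 1/4 = 631
  yellow wrinkled: 2524 × 1/4 = 631
  green round: 2524 × 1/4 = 631
  green wrinkled: 2524 × 1/4 = 631

631, 631, 631, 631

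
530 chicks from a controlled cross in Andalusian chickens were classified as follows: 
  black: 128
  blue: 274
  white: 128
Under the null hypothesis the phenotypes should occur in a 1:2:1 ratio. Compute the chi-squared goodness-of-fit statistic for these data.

0.611

Total ratio parts = 4. Expected numbers out of 530:
  black: 530 × 1/4 = 132.5
  blue: 530 × 2/4 = 265
  white: 530 × 1/4 = 132.5
χ² = Σ (O − E)² / E
  black: (128 − 132.5)² / 132.5 = 0.1528
  blue: (274 − 265)² / 265 = 0.3057
  white: (128 − 132.5)² / 132.5 = 0.1528
χ² = 0.1528 + 0.3057 + 0.1528 = 0.6113 ≈ 0.611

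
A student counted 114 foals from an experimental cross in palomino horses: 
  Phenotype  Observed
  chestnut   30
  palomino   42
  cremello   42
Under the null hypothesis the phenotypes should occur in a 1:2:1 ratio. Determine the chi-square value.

10.421

The 1:2:1 ratio has 4 parts, so with N = 114 the expected counts are:
  chestnut: 114 × 1/4 = 28.5
  palomino: 114 × 2/4 = 57
  cremello: 114 × 1/4 = 28.5
χ² = Σ (O − E)² / E
  chestnut: (30 − 28.5)² / 28.5 = 0.0789
  palomino: (42 − 57)² / 57 = 3.9474
  cremello: (42 − 28.5)² / 28.5 = 6.3947
χ² = 0.0789 + 3.9474 + 6.3947 = 10.421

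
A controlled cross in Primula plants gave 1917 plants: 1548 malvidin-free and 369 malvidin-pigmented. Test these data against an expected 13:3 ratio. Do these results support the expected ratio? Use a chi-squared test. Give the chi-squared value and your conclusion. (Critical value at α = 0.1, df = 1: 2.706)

Under the 13:3 hypothesis (Σ ratio = 16, N = 1917):
  malvidin-free: 1917 × 13/16 = 1557.5625
  malvidin-pigmented: 1917 × 3/16 = 359.4375
χ² = Σ (O − E)² / E
  malvidin-free: (1548 − 1557.5625)² / 1557.5625 = 0.0587
  malvidin-pigmented: (369 − 359.4375)² / 359.4375 = 0.2544
χ² = 0.0587 + 0.2544 = 0.3131 ≈ 0.313
Degrees of freedom = 2 − 1 = 1; critical value at α = 0.1 is 2.706.
Since 0.313 < 2.706, we fail to reject the null hypothesis — the data are consistent with the 13:3 ratio.

0.313; consistent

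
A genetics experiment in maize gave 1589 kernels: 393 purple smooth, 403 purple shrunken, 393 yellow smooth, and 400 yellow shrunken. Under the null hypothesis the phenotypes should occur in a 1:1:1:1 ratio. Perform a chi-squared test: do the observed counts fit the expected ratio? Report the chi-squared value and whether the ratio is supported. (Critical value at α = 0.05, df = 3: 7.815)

0.193; consistent

The 1:1:1:1 ratio has 4 parts, so with N = 1589 the expected counts are:
  purple smooth: 1589 × 1/4 = 397.25
  purple shrunken: 1589 × 1/4 = 397.25
  yellow smooth: 1589 × 1/4 = 397.25
  yellow shrunken: 1589 × 1/4 = 397.25
χ² = Σ (O − E)² / E
  purple smooth: (393 − 397.25)² / 397.25 = 0.0455
  purple shrunken: (403 − 397.25)² / 397.25 = 0.0832
  yellow smooth: (393 − 397.25)² / 397.25 = 0.0455
  yellow shrunken: (400 − 397.25)² / 397.25 = 0.0190
χ² = 0.0455 + 0.0832 + 0.0455 + 0.0190 = 0.1932 ≈ 0.193
Degrees of freedom = 4 − 1 = 3; critical value at α = 0.05 is 7.815.
Since 0.193 < 7.815, we fail to reject the null hypothesis — the data are consistent with the 1:1:1:1 ratio.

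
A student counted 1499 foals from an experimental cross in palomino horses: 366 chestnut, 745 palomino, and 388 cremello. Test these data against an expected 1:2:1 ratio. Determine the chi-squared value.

0.700

Expected counts for N = 1499 under a 1:2:1 ratio (total parts = 4):
  chestnut: 1499 × 1/4 = 374.75
  palomino: 1499 × 2/4 = 749.5
  cremello: 1499 × 1/4 = 374.75
χ² = Σ (O − E)² / E
  chestnut: (366 − 374.75)² / 374.75 = 0.2043
  palomino: (745 − 749.5)² / 749.5 = 0.0270
  cremello: (388 − 374.75)² / 374.75 = 0.4685
χ² = 0.2043 + 0.0270 + 0.4685 = 0.6998 ≈ 0.700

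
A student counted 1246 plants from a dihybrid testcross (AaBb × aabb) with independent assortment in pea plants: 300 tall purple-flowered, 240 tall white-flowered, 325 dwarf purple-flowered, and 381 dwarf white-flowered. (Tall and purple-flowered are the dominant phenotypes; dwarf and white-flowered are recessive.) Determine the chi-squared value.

A dihybrid testcross with independent assortment gives a 1:1:1:1 ratio.
Expected counts for N = 1246 under a 1:1:1:1 ratio (total parts = 4):
  tall purple-flowered: 1246 × 1/4 = 311.5
  tall white-flowered: 1246 × 1/4 = 311.5
  dwarf purple-flowered: 1246 × 1/4 = 311.5
  dwarf white-flowered: 1246 × 1/4 = 311.5
χ² = Σ (O − E)² / E
  tall purple-flowered: (300 − 311.5)² / 311.5 = 0.4246
  tall white-flowered: (240 − 311.5)² / 311.5 = 16.4117
  dwarf purple-flowered: (325 − 311.5)² / 311.5 = 0.5851
  dwarf white-flowered: (381 − 311.5)² / 311.5 = 15.5064
χ² = 0.4246 + 16.4117 + 0.5851 + 15.5064 = 32.9278 ≈ 32.928

32.928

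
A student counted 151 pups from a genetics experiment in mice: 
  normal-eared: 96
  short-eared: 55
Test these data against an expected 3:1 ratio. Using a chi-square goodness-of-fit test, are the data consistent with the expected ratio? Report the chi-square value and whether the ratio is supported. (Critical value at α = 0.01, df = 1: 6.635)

10.510; not consistent

Total ratio parts = 4. Expected numbers out of 151:
  normal-eared: 151 × 3/4 = 113.25
  short-eared: 151 × 1/4 = 37.75
χ² = Σ (O − E)² / E
  normal-eared: (96 − 113.25)² / 113.25 = 2.6275
  short-eared: (55 − 37.75)² / 37.75 = 7.8825
χ² = 2.6275 + 7.8825 = 10.510
Degrees of freedom = 2 − 1 = 1; critical value at α = 0.01 is 6.635.
Since 10.510 > 6.635, we reject the null hypothesis — the data do not fit the 3:1 ratio.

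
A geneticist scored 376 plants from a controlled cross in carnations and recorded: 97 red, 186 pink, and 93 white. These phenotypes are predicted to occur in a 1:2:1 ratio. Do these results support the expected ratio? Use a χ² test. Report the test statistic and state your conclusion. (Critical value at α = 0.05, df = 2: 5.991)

Under the 1:2:1 hypothesis (Σ ratio = 4, N = 376):
  red: 376 × 1/4 = 94
  pink: 376 × 2/4 = 188
  white: 376 × 1/4 = 94
χ² = Σ (O − E)² / E
  red: (97 − 94)² / 94 = 0.0957
  pink: (186 − 188)² / 188 = 0.0213
  white: (93 − 94)² / 94 = 0.0106
χ² = 0.0957 + 0.0213 + 0.0106 = 0.1276 ≈ 0.128
Degrees of freedom = 3 − 1 = 2; critical value at α = 0.05 is 5.991.
Since 0.128 < 5.991, we fail to reject the null hypothesis — the data are consistent with the 1:2:1 ratio.

0.128; consistent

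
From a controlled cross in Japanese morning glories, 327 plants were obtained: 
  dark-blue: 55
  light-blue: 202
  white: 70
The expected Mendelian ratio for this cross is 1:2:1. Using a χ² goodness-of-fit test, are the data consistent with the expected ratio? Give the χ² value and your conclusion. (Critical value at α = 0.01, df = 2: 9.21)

Total ratio parts = 4. Expected numbers out of 327:
  dark-blue: 327 × 1/4 = 81.75
  light-blue: 327 × 2/4 = 163.5
  white: 327 × 1/4 = 81.75
χ² = Σ (O − E)² / E
  dark-blue: (55 − 81.75)² / 81.75 = 8.7531
  light-blue: (202 − 163.5)² / 163.5 = 9.0657
  white: (70 − 81.75)² / 81.75 = 1.6888
χ² = 8.7531 + 9.0657 + 1.6888 = 19.5076 ≈ 19.508
Degrees of freedom = 3 − 1 = 2; critical value at α = 0.01 is 9.21.
Since 19.508 > 9.21, we reject the null hypothesis — the data do not fit the 1:2:1 ratio.

19.508; not consistent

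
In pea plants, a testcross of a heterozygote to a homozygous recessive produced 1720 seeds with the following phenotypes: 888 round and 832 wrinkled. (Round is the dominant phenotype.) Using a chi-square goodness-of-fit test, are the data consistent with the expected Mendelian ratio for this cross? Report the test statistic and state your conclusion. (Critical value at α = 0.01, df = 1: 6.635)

A testcross of a heterozygote (Aa × aa) gives a 1:1 phenotypic ratio.
Under the 1:1 hypothesis (Σ ratio = 2, N = 1720):
  round: 1720 × 1/2 = 860
  wrinkled: 1720 × 1/2 = 860
χ² = Σ (O − E)² / E
  round: (888 − 860)² / 860 = 0.9116
  wrinkled: (832 − 860)² / 860 = 0.9116
χ² = 0.9116 + 0.9116 = 1.8232 ≈ 1.823
Degrees of freedom = 2 − 1 = 1; critical value at α = 0.01 is 6.635.
Since 1.823 < 6.635, we fail to reject the null hypothesis — the data are consistent with the 1:1 ratio.

1.823; consistent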